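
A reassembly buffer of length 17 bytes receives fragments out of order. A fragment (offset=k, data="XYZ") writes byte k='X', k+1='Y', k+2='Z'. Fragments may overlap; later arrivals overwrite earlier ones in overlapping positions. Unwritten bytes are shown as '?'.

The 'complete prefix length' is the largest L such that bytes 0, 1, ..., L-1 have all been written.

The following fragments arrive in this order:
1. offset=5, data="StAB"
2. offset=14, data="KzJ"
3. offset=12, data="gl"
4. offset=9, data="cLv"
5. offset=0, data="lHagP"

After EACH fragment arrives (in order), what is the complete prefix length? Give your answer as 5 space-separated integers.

Answer: 0 0 0 0 17

Derivation:
Fragment 1: offset=5 data="StAB" -> buffer=?????StAB???????? -> prefix_len=0
Fragment 2: offset=14 data="KzJ" -> buffer=?????StAB?????KzJ -> prefix_len=0
Fragment 3: offset=12 data="gl" -> buffer=?????StAB???glKzJ -> prefix_len=0
Fragment 4: offset=9 data="cLv" -> buffer=?????StABcLvglKzJ -> prefix_len=0
Fragment 5: offset=0 data="lHagP" -> buffer=lHagPStABcLvglKzJ -> prefix_len=17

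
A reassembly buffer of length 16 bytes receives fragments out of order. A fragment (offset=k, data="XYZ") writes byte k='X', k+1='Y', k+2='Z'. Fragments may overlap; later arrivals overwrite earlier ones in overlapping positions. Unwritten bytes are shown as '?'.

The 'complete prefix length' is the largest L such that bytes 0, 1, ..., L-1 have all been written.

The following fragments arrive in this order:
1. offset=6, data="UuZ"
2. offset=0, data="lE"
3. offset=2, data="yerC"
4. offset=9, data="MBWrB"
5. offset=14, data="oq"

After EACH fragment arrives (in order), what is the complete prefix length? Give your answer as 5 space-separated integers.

Answer: 0 2 9 14 16

Derivation:
Fragment 1: offset=6 data="UuZ" -> buffer=??????UuZ??????? -> prefix_len=0
Fragment 2: offset=0 data="lE" -> buffer=lE????UuZ??????? -> prefix_len=2
Fragment 3: offset=2 data="yerC" -> buffer=lEyerCUuZ??????? -> prefix_len=9
Fragment 4: offset=9 data="MBWrB" -> buffer=lEyerCUuZMBWrB?? -> prefix_len=14
Fragment 5: offset=14 data="oq" -> buffer=lEyerCUuZMBWrBoq -> prefix_len=16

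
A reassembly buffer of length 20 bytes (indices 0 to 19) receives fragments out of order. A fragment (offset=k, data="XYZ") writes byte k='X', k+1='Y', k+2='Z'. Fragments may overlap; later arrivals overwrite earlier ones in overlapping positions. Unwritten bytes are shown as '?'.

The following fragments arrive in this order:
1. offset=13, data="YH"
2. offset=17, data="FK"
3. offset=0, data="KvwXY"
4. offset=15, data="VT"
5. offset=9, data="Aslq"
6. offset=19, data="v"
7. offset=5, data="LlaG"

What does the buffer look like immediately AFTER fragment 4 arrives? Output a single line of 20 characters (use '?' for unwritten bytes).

Answer: KvwXY????????YHVTFK?

Derivation:
Fragment 1: offset=13 data="YH" -> buffer=?????????????YH?????
Fragment 2: offset=17 data="FK" -> buffer=?????????????YH??FK?
Fragment 3: offset=0 data="KvwXY" -> buffer=KvwXY????????YH??FK?
Fragment 4: offset=15 data="VT" -> buffer=KvwXY????????YHVTFK?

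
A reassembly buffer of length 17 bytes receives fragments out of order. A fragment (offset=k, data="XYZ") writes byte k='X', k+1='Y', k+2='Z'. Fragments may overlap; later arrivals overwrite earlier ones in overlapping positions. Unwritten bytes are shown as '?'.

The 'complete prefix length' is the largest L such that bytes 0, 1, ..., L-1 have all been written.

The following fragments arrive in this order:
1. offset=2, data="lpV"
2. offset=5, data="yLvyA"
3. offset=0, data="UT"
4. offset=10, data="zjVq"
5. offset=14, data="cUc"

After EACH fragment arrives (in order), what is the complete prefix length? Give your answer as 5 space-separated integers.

Fragment 1: offset=2 data="lpV" -> buffer=??lpV???????????? -> prefix_len=0
Fragment 2: offset=5 data="yLvyA" -> buffer=??lpVyLvyA??????? -> prefix_len=0
Fragment 3: offset=0 data="UT" -> buffer=UTlpVyLvyA??????? -> prefix_len=10
Fragment 4: offset=10 data="zjVq" -> buffer=UTlpVyLvyAzjVq??? -> prefix_len=14
Fragment 5: offset=14 data="cUc" -> buffer=UTlpVyLvyAzjVqcUc -> prefix_len=17

Answer: 0 0 10 14 17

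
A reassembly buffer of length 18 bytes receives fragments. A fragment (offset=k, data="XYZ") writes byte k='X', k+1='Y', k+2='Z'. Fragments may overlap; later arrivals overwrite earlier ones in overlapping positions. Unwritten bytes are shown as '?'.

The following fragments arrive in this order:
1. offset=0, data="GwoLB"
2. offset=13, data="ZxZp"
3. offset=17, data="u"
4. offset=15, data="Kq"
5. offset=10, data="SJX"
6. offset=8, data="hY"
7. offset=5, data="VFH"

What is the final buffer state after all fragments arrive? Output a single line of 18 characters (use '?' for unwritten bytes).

Fragment 1: offset=0 data="GwoLB" -> buffer=GwoLB?????????????
Fragment 2: offset=13 data="ZxZp" -> buffer=GwoLB????????ZxZp?
Fragment 3: offset=17 data="u" -> buffer=GwoLB????????ZxZpu
Fragment 4: offset=15 data="Kq" -> buffer=GwoLB????????ZxKqu
Fragment 5: offset=10 data="SJX" -> buffer=GwoLB?????SJXZxKqu
Fragment 6: offset=8 data="hY" -> buffer=GwoLB???hYSJXZxKqu
Fragment 7: offset=5 data="VFH" -> buffer=GwoLBVFHhYSJXZxKqu

Answer: GwoLBVFHhYSJXZxKqu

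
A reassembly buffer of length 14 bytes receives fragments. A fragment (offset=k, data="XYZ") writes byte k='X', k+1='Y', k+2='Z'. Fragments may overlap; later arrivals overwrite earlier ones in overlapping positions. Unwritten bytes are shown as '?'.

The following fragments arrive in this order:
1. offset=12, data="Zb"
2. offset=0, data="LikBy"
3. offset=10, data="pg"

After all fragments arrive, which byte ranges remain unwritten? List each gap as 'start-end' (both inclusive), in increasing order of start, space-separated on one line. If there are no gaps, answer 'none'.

Answer: 5-9

Derivation:
Fragment 1: offset=12 len=2
Fragment 2: offset=0 len=5
Fragment 3: offset=10 len=2
Gaps: 5-9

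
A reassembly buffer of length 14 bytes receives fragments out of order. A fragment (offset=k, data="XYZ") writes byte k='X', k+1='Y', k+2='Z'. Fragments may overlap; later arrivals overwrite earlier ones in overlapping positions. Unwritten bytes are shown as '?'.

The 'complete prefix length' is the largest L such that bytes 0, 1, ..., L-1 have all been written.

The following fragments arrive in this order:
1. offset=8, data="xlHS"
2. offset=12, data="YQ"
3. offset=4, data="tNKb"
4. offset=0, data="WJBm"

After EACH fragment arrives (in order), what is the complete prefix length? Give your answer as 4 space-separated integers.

Fragment 1: offset=8 data="xlHS" -> buffer=????????xlHS?? -> prefix_len=0
Fragment 2: offset=12 data="YQ" -> buffer=????????xlHSYQ -> prefix_len=0
Fragment 3: offset=4 data="tNKb" -> buffer=????tNKbxlHSYQ -> prefix_len=0
Fragment 4: offset=0 data="WJBm" -> buffer=WJBmtNKbxlHSYQ -> prefix_len=14

Answer: 0 0 0 14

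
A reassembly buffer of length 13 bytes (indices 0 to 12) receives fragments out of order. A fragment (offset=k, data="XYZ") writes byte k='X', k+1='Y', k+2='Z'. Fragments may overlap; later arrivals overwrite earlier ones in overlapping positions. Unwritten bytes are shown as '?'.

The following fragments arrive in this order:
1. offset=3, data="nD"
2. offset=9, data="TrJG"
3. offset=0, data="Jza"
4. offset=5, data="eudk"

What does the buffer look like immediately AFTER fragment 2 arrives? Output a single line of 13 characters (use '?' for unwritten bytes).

Answer: ???nD????TrJG

Derivation:
Fragment 1: offset=3 data="nD" -> buffer=???nD????????
Fragment 2: offset=9 data="TrJG" -> buffer=???nD????TrJG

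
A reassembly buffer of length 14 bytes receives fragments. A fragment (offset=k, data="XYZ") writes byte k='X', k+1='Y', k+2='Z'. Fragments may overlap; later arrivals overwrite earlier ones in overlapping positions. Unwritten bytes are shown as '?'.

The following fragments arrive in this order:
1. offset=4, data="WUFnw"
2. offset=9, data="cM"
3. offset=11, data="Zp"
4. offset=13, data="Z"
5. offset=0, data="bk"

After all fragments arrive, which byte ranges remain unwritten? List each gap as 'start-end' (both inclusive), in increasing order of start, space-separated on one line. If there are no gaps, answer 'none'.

Answer: 2-3

Derivation:
Fragment 1: offset=4 len=5
Fragment 2: offset=9 len=2
Fragment 3: offset=11 len=2
Fragment 4: offset=13 len=1
Fragment 5: offset=0 len=2
Gaps: 2-3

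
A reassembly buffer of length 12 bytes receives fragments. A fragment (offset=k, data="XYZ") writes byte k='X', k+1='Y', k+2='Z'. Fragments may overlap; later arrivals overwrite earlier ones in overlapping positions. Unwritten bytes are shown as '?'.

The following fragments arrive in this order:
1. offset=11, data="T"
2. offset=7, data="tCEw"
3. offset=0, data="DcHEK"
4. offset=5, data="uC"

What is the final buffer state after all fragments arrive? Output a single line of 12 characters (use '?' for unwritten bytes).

Fragment 1: offset=11 data="T" -> buffer=???????????T
Fragment 2: offset=7 data="tCEw" -> buffer=???????tCEwT
Fragment 3: offset=0 data="DcHEK" -> buffer=DcHEK??tCEwT
Fragment 4: offset=5 data="uC" -> buffer=DcHEKuCtCEwT

Answer: DcHEKuCtCEwT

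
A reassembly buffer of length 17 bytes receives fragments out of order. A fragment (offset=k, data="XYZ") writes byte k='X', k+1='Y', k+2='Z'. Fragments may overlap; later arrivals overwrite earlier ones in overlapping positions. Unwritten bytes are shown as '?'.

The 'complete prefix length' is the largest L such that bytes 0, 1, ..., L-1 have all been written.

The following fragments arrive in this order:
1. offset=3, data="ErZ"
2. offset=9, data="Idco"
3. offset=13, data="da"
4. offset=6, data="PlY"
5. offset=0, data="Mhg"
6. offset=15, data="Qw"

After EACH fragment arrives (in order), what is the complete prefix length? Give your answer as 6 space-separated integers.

Answer: 0 0 0 0 15 17

Derivation:
Fragment 1: offset=3 data="ErZ" -> buffer=???ErZ??????????? -> prefix_len=0
Fragment 2: offset=9 data="Idco" -> buffer=???ErZ???Idco???? -> prefix_len=0
Fragment 3: offset=13 data="da" -> buffer=???ErZ???Idcoda?? -> prefix_len=0
Fragment 4: offset=6 data="PlY" -> buffer=???ErZPlYIdcoda?? -> prefix_len=0
Fragment 5: offset=0 data="Mhg" -> buffer=MhgErZPlYIdcoda?? -> prefix_len=15
Fragment 6: offset=15 data="Qw" -> buffer=MhgErZPlYIdcodaQw -> prefix_len=17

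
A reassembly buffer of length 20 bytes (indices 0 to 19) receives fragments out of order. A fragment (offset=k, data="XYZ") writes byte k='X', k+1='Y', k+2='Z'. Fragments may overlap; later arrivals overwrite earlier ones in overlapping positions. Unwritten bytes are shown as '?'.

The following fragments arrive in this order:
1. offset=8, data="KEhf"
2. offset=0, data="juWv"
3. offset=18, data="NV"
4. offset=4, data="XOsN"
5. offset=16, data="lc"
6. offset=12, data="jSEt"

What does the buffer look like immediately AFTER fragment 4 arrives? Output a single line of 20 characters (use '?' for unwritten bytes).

Fragment 1: offset=8 data="KEhf" -> buffer=????????KEhf????????
Fragment 2: offset=0 data="juWv" -> buffer=juWv????KEhf????????
Fragment 3: offset=18 data="NV" -> buffer=juWv????KEhf??????NV
Fragment 4: offset=4 data="XOsN" -> buffer=juWvXOsNKEhf??????NV

Answer: juWvXOsNKEhf??????NV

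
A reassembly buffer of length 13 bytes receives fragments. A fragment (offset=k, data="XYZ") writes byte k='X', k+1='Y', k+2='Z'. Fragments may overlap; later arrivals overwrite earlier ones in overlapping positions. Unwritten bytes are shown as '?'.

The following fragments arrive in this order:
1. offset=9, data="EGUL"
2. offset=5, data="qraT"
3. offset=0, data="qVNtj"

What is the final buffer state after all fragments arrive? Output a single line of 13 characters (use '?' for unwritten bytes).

Answer: qVNtjqraTEGUL

Derivation:
Fragment 1: offset=9 data="EGUL" -> buffer=?????????EGUL
Fragment 2: offset=5 data="qraT" -> buffer=?????qraTEGUL
Fragment 3: offset=0 data="qVNtj" -> buffer=qVNtjqraTEGUL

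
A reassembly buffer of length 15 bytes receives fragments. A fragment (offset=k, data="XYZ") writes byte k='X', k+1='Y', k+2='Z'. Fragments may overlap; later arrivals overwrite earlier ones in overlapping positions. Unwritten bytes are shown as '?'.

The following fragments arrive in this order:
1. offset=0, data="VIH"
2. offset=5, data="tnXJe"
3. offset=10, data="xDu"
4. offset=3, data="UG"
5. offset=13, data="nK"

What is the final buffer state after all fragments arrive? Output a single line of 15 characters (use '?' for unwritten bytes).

Fragment 1: offset=0 data="VIH" -> buffer=VIH????????????
Fragment 2: offset=5 data="tnXJe" -> buffer=VIH??tnXJe?????
Fragment 3: offset=10 data="xDu" -> buffer=VIH??tnXJexDu??
Fragment 4: offset=3 data="UG" -> buffer=VIHUGtnXJexDu??
Fragment 5: offset=13 data="nK" -> buffer=VIHUGtnXJexDunK

Answer: VIHUGtnXJexDunK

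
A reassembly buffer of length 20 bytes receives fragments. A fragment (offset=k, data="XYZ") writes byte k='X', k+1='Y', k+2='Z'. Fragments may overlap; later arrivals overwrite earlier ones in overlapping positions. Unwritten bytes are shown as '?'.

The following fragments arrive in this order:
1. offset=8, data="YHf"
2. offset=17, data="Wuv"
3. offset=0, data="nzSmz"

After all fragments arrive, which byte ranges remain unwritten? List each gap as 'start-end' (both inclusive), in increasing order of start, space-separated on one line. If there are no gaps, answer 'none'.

Fragment 1: offset=8 len=3
Fragment 2: offset=17 len=3
Fragment 3: offset=0 len=5
Gaps: 5-7 11-16

Answer: 5-7 11-16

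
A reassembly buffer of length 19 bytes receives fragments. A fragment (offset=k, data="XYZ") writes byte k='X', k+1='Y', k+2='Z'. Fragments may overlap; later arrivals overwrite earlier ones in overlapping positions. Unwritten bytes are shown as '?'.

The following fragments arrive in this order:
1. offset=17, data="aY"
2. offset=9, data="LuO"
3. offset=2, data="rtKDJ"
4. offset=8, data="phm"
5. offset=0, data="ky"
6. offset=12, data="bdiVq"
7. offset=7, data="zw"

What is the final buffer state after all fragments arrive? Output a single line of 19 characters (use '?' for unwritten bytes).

Answer: kyrtKDJzwhmObdiVqaY

Derivation:
Fragment 1: offset=17 data="aY" -> buffer=?????????????????aY
Fragment 2: offset=9 data="LuO" -> buffer=?????????LuO?????aY
Fragment 3: offset=2 data="rtKDJ" -> buffer=??rtKDJ??LuO?????aY
Fragment 4: offset=8 data="phm" -> buffer=??rtKDJ?phmO?????aY
Fragment 5: offset=0 data="ky" -> buffer=kyrtKDJ?phmO?????aY
Fragment 6: offset=12 data="bdiVq" -> buffer=kyrtKDJ?phmObdiVqaY
Fragment 7: offset=7 data="zw" -> buffer=kyrtKDJzwhmObdiVqaY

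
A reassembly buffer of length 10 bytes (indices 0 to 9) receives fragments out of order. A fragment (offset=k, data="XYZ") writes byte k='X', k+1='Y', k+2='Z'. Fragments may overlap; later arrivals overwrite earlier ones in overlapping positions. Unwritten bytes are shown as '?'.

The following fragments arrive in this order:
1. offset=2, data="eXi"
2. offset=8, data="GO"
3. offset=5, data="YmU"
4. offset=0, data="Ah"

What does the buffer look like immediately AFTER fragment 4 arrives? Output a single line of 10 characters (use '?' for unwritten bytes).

Answer: AheXiYmUGO

Derivation:
Fragment 1: offset=2 data="eXi" -> buffer=??eXi?????
Fragment 2: offset=8 data="GO" -> buffer=??eXi???GO
Fragment 3: offset=5 data="YmU" -> buffer=??eXiYmUGO
Fragment 4: offset=0 data="Ah" -> buffer=AheXiYmUGO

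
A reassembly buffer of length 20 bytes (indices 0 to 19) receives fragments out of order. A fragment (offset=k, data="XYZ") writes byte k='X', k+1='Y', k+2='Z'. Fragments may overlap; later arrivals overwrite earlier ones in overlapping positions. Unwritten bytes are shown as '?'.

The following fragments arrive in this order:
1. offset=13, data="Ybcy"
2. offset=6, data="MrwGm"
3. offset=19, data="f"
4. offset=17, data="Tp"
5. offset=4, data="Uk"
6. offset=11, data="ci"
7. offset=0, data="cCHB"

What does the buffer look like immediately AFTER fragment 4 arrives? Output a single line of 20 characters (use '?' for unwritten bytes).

Answer: ??????MrwGm??YbcyTpf

Derivation:
Fragment 1: offset=13 data="Ybcy" -> buffer=?????????????Ybcy???
Fragment 2: offset=6 data="MrwGm" -> buffer=??????MrwGm??Ybcy???
Fragment 3: offset=19 data="f" -> buffer=??????MrwGm??Ybcy??f
Fragment 4: offset=17 data="Tp" -> buffer=??????MrwGm??YbcyTpf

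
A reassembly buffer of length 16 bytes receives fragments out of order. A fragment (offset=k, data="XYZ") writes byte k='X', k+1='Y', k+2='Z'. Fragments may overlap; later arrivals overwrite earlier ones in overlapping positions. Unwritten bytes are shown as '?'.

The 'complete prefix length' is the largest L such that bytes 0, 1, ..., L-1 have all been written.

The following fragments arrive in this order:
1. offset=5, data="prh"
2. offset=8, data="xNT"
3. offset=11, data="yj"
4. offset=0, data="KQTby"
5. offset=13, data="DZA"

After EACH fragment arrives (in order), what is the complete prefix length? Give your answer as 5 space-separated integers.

Answer: 0 0 0 13 16

Derivation:
Fragment 1: offset=5 data="prh" -> buffer=?????prh???????? -> prefix_len=0
Fragment 2: offset=8 data="xNT" -> buffer=?????prhxNT????? -> prefix_len=0
Fragment 3: offset=11 data="yj" -> buffer=?????prhxNTyj??? -> prefix_len=0
Fragment 4: offset=0 data="KQTby" -> buffer=KQTbyprhxNTyj??? -> prefix_len=13
Fragment 5: offset=13 data="DZA" -> buffer=KQTbyprhxNTyjDZA -> prefix_len=16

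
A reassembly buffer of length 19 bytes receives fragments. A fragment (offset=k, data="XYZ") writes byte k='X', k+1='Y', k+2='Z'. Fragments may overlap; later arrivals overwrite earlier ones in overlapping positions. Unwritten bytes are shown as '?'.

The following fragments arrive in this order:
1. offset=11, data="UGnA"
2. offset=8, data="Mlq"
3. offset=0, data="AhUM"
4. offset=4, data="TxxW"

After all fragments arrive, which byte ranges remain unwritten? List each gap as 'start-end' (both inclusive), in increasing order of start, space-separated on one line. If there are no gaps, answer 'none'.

Fragment 1: offset=11 len=4
Fragment 2: offset=8 len=3
Fragment 3: offset=0 len=4
Fragment 4: offset=4 len=4
Gaps: 15-18

Answer: 15-18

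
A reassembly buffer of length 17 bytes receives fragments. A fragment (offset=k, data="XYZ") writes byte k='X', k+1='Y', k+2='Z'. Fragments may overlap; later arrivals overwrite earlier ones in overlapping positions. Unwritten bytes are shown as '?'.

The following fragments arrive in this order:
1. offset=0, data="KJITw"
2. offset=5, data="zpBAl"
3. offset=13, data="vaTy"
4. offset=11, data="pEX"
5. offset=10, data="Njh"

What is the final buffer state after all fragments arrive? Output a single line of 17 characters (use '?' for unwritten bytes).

Answer: KJITwzpBAlNjhXaTy

Derivation:
Fragment 1: offset=0 data="KJITw" -> buffer=KJITw????????????
Fragment 2: offset=5 data="zpBAl" -> buffer=KJITwzpBAl???????
Fragment 3: offset=13 data="vaTy" -> buffer=KJITwzpBAl???vaTy
Fragment 4: offset=11 data="pEX" -> buffer=KJITwzpBAl?pEXaTy
Fragment 5: offset=10 data="Njh" -> buffer=KJITwzpBAlNjhXaTy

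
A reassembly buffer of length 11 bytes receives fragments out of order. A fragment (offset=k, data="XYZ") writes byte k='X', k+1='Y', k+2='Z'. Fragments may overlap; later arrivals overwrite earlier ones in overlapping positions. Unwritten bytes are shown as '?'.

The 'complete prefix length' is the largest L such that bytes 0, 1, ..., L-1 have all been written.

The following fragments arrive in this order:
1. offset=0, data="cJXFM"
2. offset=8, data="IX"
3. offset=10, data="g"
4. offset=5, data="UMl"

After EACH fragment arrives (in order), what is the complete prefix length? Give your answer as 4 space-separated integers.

Fragment 1: offset=0 data="cJXFM" -> buffer=cJXFM?????? -> prefix_len=5
Fragment 2: offset=8 data="IX" -> buffer=cJXFM???IX? -> prefix_len=5
Fragment 3: offset=10 data="g" -> buffer=cJXFM???IXg -> prefix_len=5
Fragment 4: offset=5 data="UMl" -> buffer=cJXFMUMlIXg -> prefix_len=11

Answer: 5 5 5 11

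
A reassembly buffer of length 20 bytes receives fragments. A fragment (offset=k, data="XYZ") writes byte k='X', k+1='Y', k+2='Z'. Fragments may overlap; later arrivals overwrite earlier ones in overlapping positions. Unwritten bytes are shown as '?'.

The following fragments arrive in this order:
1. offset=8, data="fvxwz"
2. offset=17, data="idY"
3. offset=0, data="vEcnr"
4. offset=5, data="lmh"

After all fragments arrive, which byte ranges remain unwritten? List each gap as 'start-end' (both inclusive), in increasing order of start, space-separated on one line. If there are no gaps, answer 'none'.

Answer: 13-16

Derivation:
Fragment 1: offset=8 len=5
Fragment 2: offset=17 len=3
Fragment 3: offset=0 len=5
Fragment 4: offset=5 len=3
Gaps: 13-16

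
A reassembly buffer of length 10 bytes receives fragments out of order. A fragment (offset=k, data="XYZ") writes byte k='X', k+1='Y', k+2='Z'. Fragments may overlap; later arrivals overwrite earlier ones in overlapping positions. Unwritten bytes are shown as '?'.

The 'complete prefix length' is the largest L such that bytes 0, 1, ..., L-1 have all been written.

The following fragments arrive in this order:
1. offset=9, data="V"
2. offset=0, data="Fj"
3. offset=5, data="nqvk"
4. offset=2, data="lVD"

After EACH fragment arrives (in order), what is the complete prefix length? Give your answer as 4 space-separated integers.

Fragment 1: offset=9 data="V" -> buffer=?????????V -> prefix_len=0
Fragment 2: offset=0 data="Fj" -> buffer=Fj???????V -> prefix_len=2
Fragment 3: offset=5 data="nqvk" -> buffer=Fj???nqvkV -> prefix_len=2
Fragment 4: offset=2 data="lVD" -> buffer=FjlVDnqvkV -> prefix_len=10

Answer: 0 2 2 10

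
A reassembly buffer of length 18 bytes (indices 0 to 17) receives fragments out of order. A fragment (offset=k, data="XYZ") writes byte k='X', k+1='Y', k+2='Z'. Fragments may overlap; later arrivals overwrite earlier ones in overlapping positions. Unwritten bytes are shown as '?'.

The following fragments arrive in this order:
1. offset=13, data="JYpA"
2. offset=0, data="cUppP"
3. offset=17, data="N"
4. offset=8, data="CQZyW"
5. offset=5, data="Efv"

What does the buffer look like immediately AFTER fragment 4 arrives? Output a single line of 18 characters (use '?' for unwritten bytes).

Answer: cUppP???CQZyWJYpAN

Derivation:
Fragment 1: offset=13 data="JYpA" -> buffer=?????????????JYpA?
Fragment 2: offset=0 data="cUppP" -> buffer=cUppP????????JYpA?
Fragment 3: offset=17 data="N" -> buffer=cUppP????????JYpAN
Fragment 4: offset=8 data="CQZyW" -> buffer=cUppP???CQZyWJYpAN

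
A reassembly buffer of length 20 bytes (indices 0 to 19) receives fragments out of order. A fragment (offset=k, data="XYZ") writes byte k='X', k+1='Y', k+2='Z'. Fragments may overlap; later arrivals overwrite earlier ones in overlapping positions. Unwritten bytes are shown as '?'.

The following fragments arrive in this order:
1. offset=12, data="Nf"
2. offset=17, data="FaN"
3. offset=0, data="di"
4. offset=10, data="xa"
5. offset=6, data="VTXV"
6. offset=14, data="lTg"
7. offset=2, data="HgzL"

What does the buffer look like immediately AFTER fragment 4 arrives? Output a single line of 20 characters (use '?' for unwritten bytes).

Answer: di????????xaNf???FaN

Derivation:
Fragment 1: offset=12 data="Nf" -> buffer=????????????Nf??????
Fragment 2: offset=17 data="FaN" -> buffer=????????????Nf???FaN
Fragment 3: offset=0 data="di" -> buffer=di??????????Nf???FaN
Fragment 4: offset=10 data="xa" -> buffer=di????????xaNf???FaN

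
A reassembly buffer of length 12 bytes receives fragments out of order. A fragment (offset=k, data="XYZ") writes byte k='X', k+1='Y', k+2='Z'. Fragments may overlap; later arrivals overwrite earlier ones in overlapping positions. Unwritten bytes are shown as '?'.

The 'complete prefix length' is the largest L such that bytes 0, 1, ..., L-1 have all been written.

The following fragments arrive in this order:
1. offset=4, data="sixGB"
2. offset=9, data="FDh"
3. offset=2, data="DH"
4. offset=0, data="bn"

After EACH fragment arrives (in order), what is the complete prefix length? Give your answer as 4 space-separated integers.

Fragment 1: offset=4 data="sixGB" -> buffer=????sixGB??? -> prefix_len=0
Fragment 2: offset=9 data="FDh" -> buffer=????sixGBFDh -> prefix_len=0
Fragment 3: offset=2 data="DH" -> buffer=??DHsixGBFDh -> prefix_len=0
Fragment 4: offset=0 data="bn" -> buffer=bnDHsixGBFDh -> prefix_len=12

Answer: 0 0 0 12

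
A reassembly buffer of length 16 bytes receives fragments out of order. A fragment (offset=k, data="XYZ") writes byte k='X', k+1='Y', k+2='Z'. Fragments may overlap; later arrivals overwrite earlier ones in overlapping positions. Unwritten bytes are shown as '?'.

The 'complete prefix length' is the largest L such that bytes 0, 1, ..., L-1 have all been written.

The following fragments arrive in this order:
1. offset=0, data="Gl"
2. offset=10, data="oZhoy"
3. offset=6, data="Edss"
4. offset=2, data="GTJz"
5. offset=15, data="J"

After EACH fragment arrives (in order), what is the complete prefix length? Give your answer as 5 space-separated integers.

Answer: 2 2 2 15 16

Derivation:
Fragment 1: offset=0 data="Gl" -> buffer=Gl?????????????? -> prefix_len=2
Fragment 2: offset=10 data="oZhoy" -> buffer=Gl????????oZhoy? -> prefix_len=2
Fragment 3: offset=6 data="Edss" -> buffer=Gl????EdssoZhoy? -> prefix_len=2
Fragment 4: offset=2 data="GTJz" -> buffer=GlGTJzEdssoZhoy? -> prefix_len=15
Fragment 5: offset=15 data="J" -> buffer=GlGTJzEdssoZhoyJ -> prefix_len=16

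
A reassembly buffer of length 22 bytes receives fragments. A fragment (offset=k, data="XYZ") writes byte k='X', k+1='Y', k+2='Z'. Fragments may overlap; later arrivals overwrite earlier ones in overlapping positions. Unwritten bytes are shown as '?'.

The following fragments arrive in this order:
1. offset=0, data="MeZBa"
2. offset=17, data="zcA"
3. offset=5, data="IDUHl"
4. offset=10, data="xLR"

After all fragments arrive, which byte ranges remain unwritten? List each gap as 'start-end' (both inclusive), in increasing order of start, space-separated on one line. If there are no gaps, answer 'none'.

Answer: 13-16 20-21

Derivation:
Fragment 1: offset=0 len=5
Fragment 2: offset=17 len=3
Fragment 3: offset=5 len=5
Fragment 4: offset=10 len=3
Gaps: 13-16 20-21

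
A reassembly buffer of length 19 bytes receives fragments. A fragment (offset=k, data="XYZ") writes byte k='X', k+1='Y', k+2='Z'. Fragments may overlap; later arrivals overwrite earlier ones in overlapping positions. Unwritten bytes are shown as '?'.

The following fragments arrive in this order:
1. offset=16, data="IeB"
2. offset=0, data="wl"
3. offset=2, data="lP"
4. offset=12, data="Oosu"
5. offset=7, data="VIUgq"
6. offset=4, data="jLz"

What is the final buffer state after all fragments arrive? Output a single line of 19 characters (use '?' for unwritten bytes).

Fragment 1: offset=16 data="IeB" -> buffer=????????????????IeB
Fragment 2: offset=0 data="wl" -> buffer=wl??????????????IeB
Fragment 3: offset=2 data="lP" -> buffer=wllP????????????IeB
Fragment 4: offset=12 data="Oosu" -> buffer=wllP????????OosuIeB
Fragment 5: offset=7 data="VIUgq" -> buffer=wllP???VIUgqOosuIeB
Fragment 6: offset=4 data="jLz" -> buffer=wllPjLzVIUgqOosuIeB

Answer: wllPjLzVIUgqOosuIeB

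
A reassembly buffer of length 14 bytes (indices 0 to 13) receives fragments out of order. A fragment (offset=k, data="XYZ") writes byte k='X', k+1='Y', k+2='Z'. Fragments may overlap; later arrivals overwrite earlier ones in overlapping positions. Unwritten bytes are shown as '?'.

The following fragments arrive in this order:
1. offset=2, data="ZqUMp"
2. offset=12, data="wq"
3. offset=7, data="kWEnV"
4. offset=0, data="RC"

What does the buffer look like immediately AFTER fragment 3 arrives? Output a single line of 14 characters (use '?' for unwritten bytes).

Fragment 1: offset=2 data="ZqUMp" -> buffer=??ZqUMp???????
Fragment 2: offset=12 data="wq" -> buffer=??ZqUMp?????wq
Fragment 3: offset=7 data="kWEnV" -> buffer=??ZqUMpkWEnVwq

Answer: ??ZqUMpkWEnVwq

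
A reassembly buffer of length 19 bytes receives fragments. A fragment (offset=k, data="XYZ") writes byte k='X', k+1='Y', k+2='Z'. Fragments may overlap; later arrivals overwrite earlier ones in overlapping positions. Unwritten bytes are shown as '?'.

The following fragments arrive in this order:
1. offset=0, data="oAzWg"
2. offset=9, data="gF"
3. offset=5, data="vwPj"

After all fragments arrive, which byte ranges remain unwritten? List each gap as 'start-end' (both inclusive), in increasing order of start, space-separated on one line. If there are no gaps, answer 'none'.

Answer: 11-18

Derivation:
Fragment 1: offset=0 len=5
Fragment 2: offset=9 len=2
Fragment 3: offset=5 len=4
Gaps: 11-18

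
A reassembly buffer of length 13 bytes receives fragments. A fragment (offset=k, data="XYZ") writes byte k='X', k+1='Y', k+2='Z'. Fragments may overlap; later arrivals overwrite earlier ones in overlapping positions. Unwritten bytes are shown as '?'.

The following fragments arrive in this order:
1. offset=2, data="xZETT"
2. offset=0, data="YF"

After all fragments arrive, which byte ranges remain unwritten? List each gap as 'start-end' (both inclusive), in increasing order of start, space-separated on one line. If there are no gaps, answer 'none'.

Answer: 7-12

Derivation:
Fragment 1: offset=2 len=5
Fragment 2: offset=0 len=2
Gaps: 7-12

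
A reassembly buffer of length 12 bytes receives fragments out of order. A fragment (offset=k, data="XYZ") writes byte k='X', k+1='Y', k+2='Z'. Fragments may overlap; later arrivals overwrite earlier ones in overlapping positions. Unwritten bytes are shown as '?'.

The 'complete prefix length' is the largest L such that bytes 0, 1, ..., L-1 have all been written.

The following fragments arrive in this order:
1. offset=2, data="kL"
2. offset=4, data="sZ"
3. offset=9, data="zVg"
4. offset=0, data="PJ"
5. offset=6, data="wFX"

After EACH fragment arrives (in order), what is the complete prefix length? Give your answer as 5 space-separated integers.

Fragment 1: offset=2 data="kL" -> buffer=??kL???????? -> prefix_len=0
Fragment 2: offset=4 data="sZ" -> buffer=??kLsZ?????? -> prefix_len=0
Fragment 3: offset=9 data="zVg" -> buffer=??kLsZ???zVg -> prefix_len=0
Fragment 4: offset=0 data="PJ" -> buffer=PJkLsZ???zVg -> prefix_len=6
Fragment 5: offset=6 data="wFX" -> buffer=PJkLsZwFXzVg -> prefix_len=12

Answer: 0 0 0 6 12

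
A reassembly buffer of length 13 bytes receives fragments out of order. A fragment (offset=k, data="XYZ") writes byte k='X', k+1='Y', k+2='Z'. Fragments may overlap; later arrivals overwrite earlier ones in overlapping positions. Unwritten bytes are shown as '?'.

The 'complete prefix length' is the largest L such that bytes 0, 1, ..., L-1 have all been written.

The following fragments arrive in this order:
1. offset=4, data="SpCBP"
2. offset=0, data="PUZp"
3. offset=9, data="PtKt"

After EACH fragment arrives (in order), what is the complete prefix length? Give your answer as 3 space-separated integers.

Fragment 1: offset=4 data="SpCBP" -> buffer=????SpCBP???? -> prefix_len=0
Fragment 2: offset=0 data="PUZp" -> buffer=PUZpSpCBP???? -> prefix_len=9
Fragment 3: offset=9 data="PtKt" -> buffer=PUZpSpCBPPtKt -> prefix_len=13

Answer: 0 9 13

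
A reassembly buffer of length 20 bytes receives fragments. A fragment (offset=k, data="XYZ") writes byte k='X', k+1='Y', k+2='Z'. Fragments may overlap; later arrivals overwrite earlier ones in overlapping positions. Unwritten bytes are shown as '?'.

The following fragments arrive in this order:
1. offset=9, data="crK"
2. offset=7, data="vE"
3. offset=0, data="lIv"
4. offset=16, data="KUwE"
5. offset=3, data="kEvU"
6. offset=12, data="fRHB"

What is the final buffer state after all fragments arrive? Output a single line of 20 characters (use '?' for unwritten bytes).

Answer: lIvkEvUvEcrKfRHBKUwE

Derivation:
Fragment 1: offset=9 data="crK" -> buffer=?????????crK????????
Fragment 2: offset=7 data="vE" -> buffer=???????vEcrK????????
Fragment 3: offset=0 data="lIv" -> buffer=lIv????vEcrK????????
Fragment 4: offset=16 data="KUwE" -> buffer=lIv????vEcrK????KUwE
Fragment 5: offset=3 data="kEvU" -> buffer=lIvkEvUvEcrK????KUwE
Fragment 6: offset=12 data="fRHB" -> buffer=lIvkEvUvEcrKfRHBKUwE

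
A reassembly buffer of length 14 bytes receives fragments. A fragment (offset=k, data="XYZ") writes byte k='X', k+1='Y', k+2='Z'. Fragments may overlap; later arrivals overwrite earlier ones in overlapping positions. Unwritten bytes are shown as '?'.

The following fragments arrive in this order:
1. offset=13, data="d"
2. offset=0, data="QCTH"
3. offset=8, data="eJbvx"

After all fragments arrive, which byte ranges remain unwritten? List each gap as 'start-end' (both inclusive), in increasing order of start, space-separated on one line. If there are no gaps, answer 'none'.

Fragment 1: offset=13 len=1
Fragment 2: offset=0 len=4
Fragment 3: offset=8 len=5
Gaps: 4-7

Answer: 4-7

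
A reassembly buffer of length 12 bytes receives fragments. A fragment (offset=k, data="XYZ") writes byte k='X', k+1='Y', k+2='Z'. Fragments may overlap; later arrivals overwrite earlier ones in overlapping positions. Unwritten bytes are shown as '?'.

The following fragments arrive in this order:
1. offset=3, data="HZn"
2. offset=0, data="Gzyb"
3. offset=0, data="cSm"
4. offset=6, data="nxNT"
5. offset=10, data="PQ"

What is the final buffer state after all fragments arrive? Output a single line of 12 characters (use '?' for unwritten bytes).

Fragment 1: offset=3 data="HZn" -> buffer=???HZn??????
Fragment 2: offset=0 data="Gzyb" -> buffer=GzybZn??????
Fragment 3: offset=0 data="cSm" -> buffer=cSmbZn??????
Fragment 4: offset=6 data="nxNT" -> buffer=cSmbZnnxNT??
Fragment 5: offset=10 data="PQ" -> buffer=cSmbZnnxNTPQ

Answer: cSmbZnnxNTPQ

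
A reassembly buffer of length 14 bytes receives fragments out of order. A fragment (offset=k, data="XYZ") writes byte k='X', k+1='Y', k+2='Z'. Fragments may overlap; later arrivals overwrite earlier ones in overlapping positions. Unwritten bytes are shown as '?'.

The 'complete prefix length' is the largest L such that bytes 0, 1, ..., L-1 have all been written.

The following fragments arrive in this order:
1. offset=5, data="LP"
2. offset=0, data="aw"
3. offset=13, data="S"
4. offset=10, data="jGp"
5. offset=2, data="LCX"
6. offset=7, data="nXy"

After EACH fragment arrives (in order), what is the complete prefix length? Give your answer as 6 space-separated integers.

Answer: 0 2 2 2 7 14

Derivation:
Fragment 1: offset=5 data="LP" -> buffer=?????LP??????? -> prefix_len=0
Fragment 2: offset=0 data="aw" -> buffer=aw???LP??????? -> prefix_len=2
Fragment 3: offset=13 data="S" -> buffer=aw???LP??????S -> prefix_len=2
Fragment 4: offset=10 data="jGp" -> buffer=aw???LP???jGpS -> prefix_len=2
Fragment 5: offset=2 data="LCX" -> buffer=awLCXLP???jGpS -> prefix_len=7
Fragment 6: offset=7 data="nXy" -> buffer=awLCXLPnXyjGpS -> prefix_len=14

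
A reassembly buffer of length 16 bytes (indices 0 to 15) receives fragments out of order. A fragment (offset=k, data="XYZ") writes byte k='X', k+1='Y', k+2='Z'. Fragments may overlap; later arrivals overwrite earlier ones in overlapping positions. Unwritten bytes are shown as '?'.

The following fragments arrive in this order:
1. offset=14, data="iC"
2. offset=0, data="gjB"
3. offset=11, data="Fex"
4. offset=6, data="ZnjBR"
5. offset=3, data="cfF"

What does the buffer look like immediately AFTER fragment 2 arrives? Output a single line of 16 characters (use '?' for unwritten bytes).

Answer: gjB???????????iC

Derivation:
Fragment 1: offset=14 data="iC" -> buffer=??????????????iC
Fragment 2: offset=0 data="gjB" -> buffer=gjB???????????iC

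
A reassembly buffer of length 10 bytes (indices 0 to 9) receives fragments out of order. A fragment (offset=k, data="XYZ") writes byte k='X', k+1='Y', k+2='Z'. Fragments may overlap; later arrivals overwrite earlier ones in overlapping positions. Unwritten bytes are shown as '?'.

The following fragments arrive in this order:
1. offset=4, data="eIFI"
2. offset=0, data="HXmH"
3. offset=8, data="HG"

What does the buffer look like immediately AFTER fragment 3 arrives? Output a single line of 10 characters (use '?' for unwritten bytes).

Answer: HXmHeIFIHG

Derivation:
Fragment 1: offset=4 data="eIFI" -> buffer=????eIFI??
Fragment 2: offset=0 data="HXmH" -> buffer=HXmHeIFI??
Fragment 3: offset=8 data="HG" -> buffer=HXmHeIFIHG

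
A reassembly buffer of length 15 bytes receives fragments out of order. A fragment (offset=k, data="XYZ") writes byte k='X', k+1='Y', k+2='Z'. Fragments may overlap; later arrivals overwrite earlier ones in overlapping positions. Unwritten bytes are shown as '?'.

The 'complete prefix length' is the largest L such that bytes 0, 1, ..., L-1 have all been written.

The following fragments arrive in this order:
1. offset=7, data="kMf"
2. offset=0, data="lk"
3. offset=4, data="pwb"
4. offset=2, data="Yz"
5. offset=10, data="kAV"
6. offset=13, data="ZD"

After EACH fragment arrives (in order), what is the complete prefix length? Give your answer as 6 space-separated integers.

Answer: 0 2 2 10 13 15

Derivation:
Fragment 1: offset=7 data="kMf" -> buffer=???????kMf????? -> prefix_len=0
Fragment 2: offset=0 data="lk" -> buffer=lk?????kMf????? -> prefix_len=2
Fragment 3: offset=4 data="pwb" -> buffer=lk??pwbkMf????? -> prefix_len=2
Fragment 4: offset=2 data="Yz" -> buffer=lkYzpwbkMf????? -> prefix_len=10
Fragment 5: offset=10 data="kAV" -> buffer=lkYzpwbkMfkAV?? -> prefix_len=13
Fragment 6: offset=13 data="ZD" -> buffer=lkYzpwbkMfkAVZD -> prefix_len=15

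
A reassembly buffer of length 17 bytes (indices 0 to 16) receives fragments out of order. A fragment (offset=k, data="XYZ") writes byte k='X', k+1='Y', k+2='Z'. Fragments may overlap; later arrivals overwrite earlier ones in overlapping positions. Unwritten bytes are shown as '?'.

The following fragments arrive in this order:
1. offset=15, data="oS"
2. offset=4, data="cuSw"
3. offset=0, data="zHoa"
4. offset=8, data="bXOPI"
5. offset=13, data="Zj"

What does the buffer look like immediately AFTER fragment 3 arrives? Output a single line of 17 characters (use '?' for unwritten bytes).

Answer: zHoacuSw???????oS

Derivation:
Fragment 1: offset=15 data="oS" -> buffer=???????????????oS
Fragment 2: offset=4 data="cuSw" -> buffer=????cuSw???????oS
Fragment 3: offset=0 data="zHoa" -> buffer=zHoacuSw???????oS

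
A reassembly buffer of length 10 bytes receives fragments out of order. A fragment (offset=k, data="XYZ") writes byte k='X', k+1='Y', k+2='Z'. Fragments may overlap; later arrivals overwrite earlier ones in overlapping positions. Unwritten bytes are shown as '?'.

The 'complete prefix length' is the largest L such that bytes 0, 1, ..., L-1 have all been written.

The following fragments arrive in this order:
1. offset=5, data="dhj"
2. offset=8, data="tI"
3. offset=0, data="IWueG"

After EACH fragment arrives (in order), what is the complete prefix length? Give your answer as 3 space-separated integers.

Fragment 1: offset=5 data="dhj" -> buffer=?????dhj?? -> prefix_len=0
Fragment 2: offset=8 data="tI" -> buffer=?????dhjtI -> prefix_len=0
Fragment 3: offset=0 data="IWueG" -> buffer=IWueGdhjtI -> prefix_len=10

Answer: 0 0 10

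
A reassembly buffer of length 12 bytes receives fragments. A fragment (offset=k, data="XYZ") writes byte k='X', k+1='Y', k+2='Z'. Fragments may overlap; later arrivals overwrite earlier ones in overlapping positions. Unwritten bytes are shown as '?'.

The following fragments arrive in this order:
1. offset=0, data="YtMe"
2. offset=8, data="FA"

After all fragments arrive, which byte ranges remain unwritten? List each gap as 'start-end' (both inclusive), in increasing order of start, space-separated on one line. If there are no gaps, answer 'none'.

Answer: 4-7 10-11

Derivation:
Fragment 1: offset=0 len=4
Fragment 2: offset=8 len=2
Gaps: 4-7 10-11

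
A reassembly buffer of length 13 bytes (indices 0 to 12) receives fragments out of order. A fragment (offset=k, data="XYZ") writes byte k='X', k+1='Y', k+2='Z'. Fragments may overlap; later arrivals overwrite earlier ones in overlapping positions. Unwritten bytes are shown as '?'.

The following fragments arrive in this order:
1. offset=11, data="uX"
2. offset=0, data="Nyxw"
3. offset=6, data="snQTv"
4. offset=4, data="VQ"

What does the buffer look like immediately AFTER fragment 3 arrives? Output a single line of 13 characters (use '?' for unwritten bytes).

Fragment 1: offset=11 data="uX" -> buffer=???????????uX
Fragment 2: offset=0 data="Nyxw" -> buffer=Nyxw???????uX
Fragment 3: offset=6 data="snQTv" -> buffer=Nyxw??snQTvuX

Answer: Nyxw??snQTvuX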